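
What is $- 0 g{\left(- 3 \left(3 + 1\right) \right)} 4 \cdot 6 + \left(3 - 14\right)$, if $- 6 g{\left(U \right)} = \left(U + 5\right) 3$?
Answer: $-11$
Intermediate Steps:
$g{\left(U \right)} = - \frac{5}{2} - \frac{U}{2}$ ($g{\left(U \right)} = - \frac{\left(U + 5\right) 3}{6} = - \frac{\left(5 + U\right) 3}{6} = - \frac{15 + 3 U}{6} = - \frac{5}{2} - \frac{U}{2}$)
$- 0 g{\left(- 3 \left(3 + 1\right) \right)} 4 \cdot 6 + \left(3 - 14\right) = - 0 \left(- \frac{5}{2} - \frac{\left(-3\right) \left(3 + 1\right)}{2}\right) 4 \cdot 6 + \left(3 - 14\right) = - 0 \left(- \frac{5}{2} - \frac{\left(-3\right) 4}{2}\right) 4 \cdot 6 - 11 = - 0 \left(- \frac{5}{2} - -6\right) 4 \cdot 6 - 11 = - 0 \left(- \frac{5}{2} + 6\right) 4 \cdot 6 - 11 = - 0 \cdot \frac{7}{2} \cdot 4 \cdot 6 - 11 = - 0 \cdot 14 \cdot 6 - 11 = - 0 \cdot 84 - 11 = \left(-1\right) 0 - 11 = 0 - 11 = -11$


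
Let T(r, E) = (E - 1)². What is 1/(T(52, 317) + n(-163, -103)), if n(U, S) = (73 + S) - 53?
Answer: 1/99773 ≈ 1.0023e-5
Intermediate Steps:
n(U, S) = 20 + S
T(r, E) = (-1 + E)²
1/(T(52, 317) + n(-163, -103)) = 1/((-1 + 317)² + (20 - 103)) = 1/(316² - 83) = 1/(99856 - 83) = 1/99773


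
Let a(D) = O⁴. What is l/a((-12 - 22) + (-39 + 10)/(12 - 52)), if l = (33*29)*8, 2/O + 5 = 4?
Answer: 957/2 ≈ 478.50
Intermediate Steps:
O = -2 (O = 2/(-5 + 4) = 2/(-1) = 2*(-1) = -2)
l = 7656 (l = 957*8 = 7656)
a(D) = 16 (a(D) = (-2)⁴ = 16)
l/a((-12 - 22) + (-39 + 10)/(12 - 52)) = 7656/16 = 7656*(1/16) = 957/2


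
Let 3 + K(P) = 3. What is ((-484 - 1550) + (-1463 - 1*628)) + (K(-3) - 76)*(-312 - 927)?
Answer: 90039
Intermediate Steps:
K(P) = 0 (K(P) = -3 + 3 = 0)
((-484 - 1550) + (-1463 - 1*628)) + (K(-3) - 76)*(-312 - 927) = ((-484 - 1550) + (-1463 - 1*628)) + (0 - 76)*(-312 - 927) = (-2034 + (-1463 - 628)) - 76*(-1239) = (-2034 - 2091) + 94164 = -4125 + 94164 = 90039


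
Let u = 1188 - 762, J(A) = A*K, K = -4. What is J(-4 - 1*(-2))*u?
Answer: 3408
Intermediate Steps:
J(A) = -4*A (J(A) = A*(-4) = -4*A)
u = 426
J(-4 - 1*(-2))*u = -4*(-4 - 1*(-2))*426 = -4*(-4 + 2)*426 = -4*(-2)*426 = 8*426 = 3408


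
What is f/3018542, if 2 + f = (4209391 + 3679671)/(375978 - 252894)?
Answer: 3821447/185767111764 ≈ 2.0571e-5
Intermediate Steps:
f = 3821447/61542 (f = -2 + (4209391 + 3679671)/(375978 - 252894) = -2 + 7889062/123084 = -2 + 7889062*(1/123084) = -2 + 3944531/61542 = 3821447/61542 ≈ 62.095)
f/3018542 = (3821447/61542)/3018542 = (3821447/61542)*(1/3018542) = 3821447/185767111764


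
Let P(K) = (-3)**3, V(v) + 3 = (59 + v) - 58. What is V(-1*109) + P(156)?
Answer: -138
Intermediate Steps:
V(v) = -2 + v (V(v) = -3 + ((59 + v) - 58) = -3 + (1 + v) = -2 + v)
P(K) = -27
V(-1*109) + P(156) = (-2 - 1*109) - 27 = (-2 - 109) - 27 = -111 - 27 = -138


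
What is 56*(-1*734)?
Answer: -41104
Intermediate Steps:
56*(-1*734) = 56*(-734) = -41104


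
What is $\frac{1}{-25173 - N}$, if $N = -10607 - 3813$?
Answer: $- \frac{1}{10753} \approx -9.2997 \cdot 10^{-5}$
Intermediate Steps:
$N = -14420$ ($N = -10607 - 3813 = -14420$)
$\frac{1}{-25173 - N} = \frac{1}{-25173 - -14420} = \frac{1}{-25173 + 14420} = \frac{1}{-10753} = - \frac{1}{10753}$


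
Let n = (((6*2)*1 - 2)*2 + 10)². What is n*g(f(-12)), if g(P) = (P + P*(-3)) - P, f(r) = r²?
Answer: -388800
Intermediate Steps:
g(P) = -3*P (g(P) = (P - 3*P) - P = -2*P - P = -3*P)
n = 900 (n = ((12*1 - 2)*2 + 10)² = ((12 - 2)*2 + 10)² = (10*2 + 10)² = (20 + 10)² = 30² = 900)
n*g(f(-12)) = 900*(-3*(-12)²) = 900*(-3*144) = 900*(-432) = -388800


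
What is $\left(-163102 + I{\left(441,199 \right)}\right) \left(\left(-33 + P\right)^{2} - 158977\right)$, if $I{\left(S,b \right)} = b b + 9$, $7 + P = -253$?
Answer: $9030722976$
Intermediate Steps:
$P = -260$ ($P = -7 - 253 = -260$)
$I{\left(S,b \right)} = 9 + b^{2}$ ($I{\left(S,b \right)} = b^{2} + 9 = 9 + b^{2}$)
$\left(-163102 + I{\left(441,199 \right)}\right) \left(\left(-33 + P\right)^{2} - 158977\right) = \left(-163102 + \left(9 + 199^{2}\right)\right) \left(\left(-33 - 260\right)^{2} - 158977\right) = \left(-163102 + \left(9 + 39601\right)\right) \left(\left(-293\right)^{2} - 158977\right) = \left(-163102 + 39610\right) \left(85849 - 158977\right) = \left(-123492\right) \left(-73128\right) = 9030722976$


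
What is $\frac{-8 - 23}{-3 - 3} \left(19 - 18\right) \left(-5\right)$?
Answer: $- \frac{155}{6} \approx -25.833$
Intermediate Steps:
$\frac{-8 - 23}{-3 - 3} \left(19 - 18\right) \left(-5\right) = - \frac{31}{-6} \cdot 1 \left(-5\right) = \left(-31\right) \left(- \frac{1}{6}\right) \left(-5\right) = \frac{31}{6} \left(-5\right) = - \frac{155}{6}$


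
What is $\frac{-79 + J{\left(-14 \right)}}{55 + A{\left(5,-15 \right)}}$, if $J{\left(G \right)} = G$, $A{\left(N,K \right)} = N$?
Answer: $- \frac{31}{20} \approx -1.55$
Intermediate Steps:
$\frac{-79 + J{\left(-14 \right)}}{55 + A{\left(5,-15 \right)}} = \frac{-79 - 14}{55 + 5} = - \frac{93}{60} = \left(-93\right) \frac{1}{60} = - \frac{31}{20}$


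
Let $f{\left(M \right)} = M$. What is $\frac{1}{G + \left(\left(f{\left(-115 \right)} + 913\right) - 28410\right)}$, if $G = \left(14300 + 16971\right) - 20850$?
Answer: $- \frac{1}{17191} \approx -5.817 \cdot 10^{-5}$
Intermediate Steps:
$G = 10421$ ($G = 31271 - 20850 = 10421$)
$\frac{1}{G + \left(\left(f{\left(-115 \right)} + 913\right) - 28410\right)} = \frac{1}{10421 + \left(\left(-115 + 913\right) - 28410\right)} = \frac{1}{10421 + \left(798 - 28410\right)} = \frac{1}{10421 - 27612} = \frac{1}{-17191} = - \frac{1}{17191}$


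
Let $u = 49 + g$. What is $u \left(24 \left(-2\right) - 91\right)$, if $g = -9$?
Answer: $-5560$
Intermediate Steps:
$u = 40$ ($u = 49 - 9 = 40$)
$u \left(24 \left(-2\right) - 91\right) = 40 \left(24 \left(-2\right) - 91\right) = 40 \left(-48 - 91\right) = 40 \left(-139\right) = -5560$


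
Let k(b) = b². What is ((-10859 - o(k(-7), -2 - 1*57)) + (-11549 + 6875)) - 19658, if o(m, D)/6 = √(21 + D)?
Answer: -35191 - 6*I*√38 ≈ -35191.0 - 36.987*I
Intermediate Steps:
o(m, D) = 6*√(21 + D)
((-10859 - o(k(-7), -2 - 1*57)) + (-11549 + 6875)) - 19658 = ((-10859 - 6*√(21 + (-2 - 1*57))) + (-11549 + 6875)) - 19658 = ((-10859 - 6*√(21 + (-2 - 57))) - 4674) - 19658 = ((-10859 - 6*√(21 - 59)) - 4674) - 19658 = ((-10859 - 6*√(-38)) - 4674) - 19658 = ((-10859 - 6*I*√38) - 4674) - 19658 = (-15533 - 6*I*√38) - 19658 = -35191 - 6*I*√38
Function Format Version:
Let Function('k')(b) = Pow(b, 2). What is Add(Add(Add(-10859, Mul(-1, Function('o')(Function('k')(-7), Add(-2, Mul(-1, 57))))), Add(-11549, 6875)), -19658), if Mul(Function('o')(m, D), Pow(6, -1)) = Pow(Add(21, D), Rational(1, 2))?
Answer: Add(-35191, Mul(-6, I, Pow(38, Rational(1, 2)))) ≈ Add(-35191., Mul(-36.987, I))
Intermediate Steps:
Function('o')(m, D) = Mul(6, Pow(Add(21, D), Rational(1, 2)))
Add(Add(Add(-10859, Mul(-1, Function('o')(Function('k')(-7), Add(-2, Mul(-1, 57))))), Add(-11549, 6875)), -19658) = Add(Add(Add(-10859, Mul(-1, Mul(6, Pow(Add(21, Add(-2, Mul(-1, 57))), Rational(1, 2))))), Add(-11549, 6875)), -19658) = Add(Add(Add(-10859, Mul(-1, Mul(6, Pow(Add(21, Add(-2, -57)), Rational(1, 2))))), -4674), -19658) = Add(Add(Add(-10859, Mul(-1, Mul(6, Pow(Add(21, -59), Rational(1, 2))))), -4674), -19658) = Add(Add(Add(-10859, Mul(-1, Mul(6, Pow(-38, Rational(1, 2))))), -4674), -19658) = Add(Add(Add(-10859, Mul(-1, Mul(6, Mul(I, Pow(38, Rational(1, 2)))))), -4674), -19658) = Add(Add(Add(-10859, Mul(-1, Mul(6, I, Pow(38, Rational(1, 2))))), -4674), -19658) = Add(Add(Add(-10859, Mul(-6, I, Pow(38, Rational(1, 2)))), -4674), -19658) = Add(Add(-15533, Mul(-6, I, Pow(38, Rational(1, 2)))), -19658) = Add(-35191, Mul(-6, I, Pow(38, Rational(1, 2))))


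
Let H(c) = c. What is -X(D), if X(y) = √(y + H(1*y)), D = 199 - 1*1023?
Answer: -4*I*√103 ≈ -40.596*I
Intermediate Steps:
D = -824 (D = 199 - 1023 = -824)
X(y) = √2*√y (X(y) = √(y + 1*y) = √(y + y) = √(2*y) = √2*√y)
-X(D) = -√2*√(-824) = -√2*2*I*√206 = -4*I*√103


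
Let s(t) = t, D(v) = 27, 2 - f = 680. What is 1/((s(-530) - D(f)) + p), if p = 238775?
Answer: 1/238218 ≈ 4.1978e-6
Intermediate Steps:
f = -678 (f = 2 - 1*680 = 2 - 680 = -678)
1/((s(-530) - D(f)) + p) = 1/((-530 - 1*27) + 238775) = 1/((-530 - 27) + 238775) = 1/(-557 + 238775) = 1/238218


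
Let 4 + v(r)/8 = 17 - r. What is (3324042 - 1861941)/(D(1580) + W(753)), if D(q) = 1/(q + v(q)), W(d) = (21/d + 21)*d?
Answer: 16018778556/173477303 ≈ 92.339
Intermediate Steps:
W(d) = d*(21 + 21/d) (W(d) = (21 + 21/d)*d = d*(21 + 21/d))
v(r) = 104 - 8*r (v(r) = -32 + 8*(17 - r) = -32 + (136 - 8*r) = 104 - 8*r)
D(q) = 1/(104 - 7*q) (D(q) = 1/(q + (104 - 8*q)) = 1/(104 - 7*q))
(3324042 - 1861941)/(D(1580) + W(753)) = (3324042 - 1861941)/(-1/(-104 + 7*1580) + (21 + 21*753)) = 1462101/(-1/(-104 + 11060) + (21 + 15813)) = 1462101/(-1/10956 + 15834) = 1462101/(173477303/10956) = 1462101*(10956/173477303) = 16018778556/173477303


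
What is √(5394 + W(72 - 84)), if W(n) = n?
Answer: 3*√598 ≈ 73.362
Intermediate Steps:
√(5394 + W(72 - 84)) = √(5394 + (72 - 84)) = √(5394 - 12) = √5382 = 3*√598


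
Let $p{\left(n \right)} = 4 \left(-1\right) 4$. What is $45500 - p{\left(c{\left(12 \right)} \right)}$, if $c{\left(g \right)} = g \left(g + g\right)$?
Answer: $45516$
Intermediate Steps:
$c{\left(g \right)} = 2 g^{2}$ ($c{\left(g \right)} = g 2 g = 2 g^{2}$)
$p{\left(n \right)} = -16$ ($p{\left(n \right)} = \left(-4\right) 4 = -16$)
$45500 - p{\left(c{\left(12 \right)} \right)} = 45500 - -16 = 45500 + 16 = 45516$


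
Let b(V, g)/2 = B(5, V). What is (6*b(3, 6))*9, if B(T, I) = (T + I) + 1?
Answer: 972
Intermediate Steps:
B(T, I) = 1 + I + T (B(T, I) = (I + T) + 1 = 1 + I + T)
b(V, g) = 12 + 2*V (b(V, g) = 2*(1 + V + 5) = 2*(6 + V) = 12 + 2*V)
(6*b(3, 6))*9 = (6*(12 + 2*3))*9 = (6*(12 + 6))*9 = (6*18)*9 = 108*9 = 972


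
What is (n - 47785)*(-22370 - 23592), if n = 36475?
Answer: 519830220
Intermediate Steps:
(n - 47785)*(-22370 - 23592) = (36475 - 47785)*(-22370 - 23592) = -11310*(-45962) = 519830220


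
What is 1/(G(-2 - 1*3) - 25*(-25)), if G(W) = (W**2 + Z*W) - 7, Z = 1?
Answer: 1/638 ≈ 0.0015674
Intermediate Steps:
G(W) = -7 + W + W**2 (G(W) = (W**2 + 1*W) - 7 = (W**2 + W) - 7 = (W + W**2) - 7 = -7 + W + W**2)
1/(G(-2 - 1*3) - 25*(-25)) = 1/((-7 + (-2 - 1*3) + (-2 - 1*3)**2) - 25*(-25)) = 1/((-7 + (-2 - 3) + (-2 - 3)**2) + 625) = 1/((-7 - 5 + (-5)**2) + 625) = 1/((-7 - 5 + 25) + 625) = 1/(13 + 625) = 1/638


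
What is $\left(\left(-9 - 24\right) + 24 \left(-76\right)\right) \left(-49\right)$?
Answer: $90993$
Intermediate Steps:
$\left(\left(-9 - 24\right) + 24 \left(-76\right)\right) \left(-49\right) = \left(-33 - 1824\right) \left(-49\right) = \left(-1857\right) \left(-49\right) = 90993$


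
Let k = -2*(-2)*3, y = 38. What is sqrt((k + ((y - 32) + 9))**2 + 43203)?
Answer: 2*sqrt(10983) ≈ 209.60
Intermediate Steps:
k = 12 (k = 4*3 = 12)
sqrt((k + ((y - 32) + 9))**2 + 43203) = sqrt((12 + ((38 - 32) + 9))**2 + 43203) = sqrt((12 + (6 + 9))**2 + 43203) = sqrt((12 + 15)**2 + 43203) = sqrt(27**2 + 43203) = sqrt(729 + 43203) = sqrt(43932) = 2*sqrt(10983)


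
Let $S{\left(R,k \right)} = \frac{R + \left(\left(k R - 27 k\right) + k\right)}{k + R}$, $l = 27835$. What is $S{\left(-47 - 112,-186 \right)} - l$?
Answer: $- \frac{3212442}{115} \approx -27934.0$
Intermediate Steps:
$S{\left(R,k \right)} = \frac{R - 26 k + R k}{R + k}$ ($S{\left(R,k \right)} = \frac{R + \left(\left(R k - 27 k\right) + k\right)}{R + k} = \frac{R + \left(\left(- 27 k + R k\right) + k\right)}{R + k} = \frac{R + \left(- 26 k + R k\right)}{R + k} = \frac{R - 26 k + R k}{R + k}$)
$S{\left(-47 - 112,-186 \right)} - l = \frac{\left(-47 - 112\right) - -4836 + \left(-47 - 112\right) \left(-186\right)}{\left(-47 - 112\right) - 186} - 27835 = \frac{\left(-47 - 112\right) + 4836 + \left(-47 - 112\right) \left(-186\right)}{\left(-47 - 112\right) - 186} - 27835 = \frac{-159 + 4836 - -29574}{-159 - 186} - 27835 = \frac{-159 + 4836 + 29574}{-345} - 27835 = \left(- \frac{1}{345}\right) 34251 - 27835 = - \frac{11417}{115} - 27835 = - \frac{3212442}{115}$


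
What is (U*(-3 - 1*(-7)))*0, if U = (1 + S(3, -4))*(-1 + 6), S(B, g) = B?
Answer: 0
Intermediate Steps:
U = 20 (U = (1 + 3)*(-1 + 6) = 4*5 = 20)
(U*(-3 - 1*(-7)))*0 = (20*(-3 - 1*(-7)))*0 = (20*(-3 + 7))*0 = (20*4)*0 = 80*0 = 0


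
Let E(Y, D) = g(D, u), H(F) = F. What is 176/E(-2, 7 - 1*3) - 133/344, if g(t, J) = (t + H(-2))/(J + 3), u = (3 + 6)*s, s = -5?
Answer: -1271557/344 ≈ -3696.4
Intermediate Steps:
u = -45 (u = (3 + 6)*(-5) = 9*(-5) = -45)
g(t, J) = (-2 + t)/(3 + J) (g(t, J) = (t - 2)/(J + 3) = (-2 + t)/(3 + J))
E(Y, D) = 1/21 - D/42 (E(Y, D) = (-2 + D)/(3 - 45) = (-2 + D)/(-42) = -(-2 + D)/42 = 1/21 - D/42)
176/E(-2, 7 - 1*3) - 133/344 = 176/(1/21 - (7 - 1*3)/42) - 133/344 = 176/(1/21 - (7 - 3)/42) - 133*1/344 = 176/(1/21 - 1/42*4) - 133/344 = 176/(1/21 - 2/21) - 133/344 = 176/(-1/21) - 133/344 = 176*(-21) - 133/344 = -3696 - 133/344 = -1271557/344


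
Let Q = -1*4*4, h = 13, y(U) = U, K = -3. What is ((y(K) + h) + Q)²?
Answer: 36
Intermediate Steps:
Q = -16 (Q = -4*4 = -16)
((y(K) + h) + Q)² = ((-3 + 13) - 16)² = (10 - 16)² = (-6)² = 36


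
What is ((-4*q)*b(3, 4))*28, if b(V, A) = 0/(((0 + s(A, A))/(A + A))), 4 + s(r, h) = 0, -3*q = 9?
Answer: 0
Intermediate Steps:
q = -3 (q = -⅓*9 = -3)
s(r, h) = -4 (s(r, h) = -4 + 0 = -4)
b(V, A) = 0 (b(V, A) = 0/(((0 - 4)/(A + A))) = 0/((-4*1/(2*A))) = 0/((-2/A)) = 0*(-A/2) = 0)
((-4*q)*b(3, 4))*28 = (-4*(-3)*0)*28 = (12*0)*28 = 0*28 = 0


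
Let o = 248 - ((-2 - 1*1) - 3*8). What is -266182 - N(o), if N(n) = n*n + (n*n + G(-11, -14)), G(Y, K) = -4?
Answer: -417428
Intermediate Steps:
o = 275 (o = 248 - ((-2 - 1) - 24) = 248 - (-3 - 24) = 248 - 1*(-27) = 248 + 27 = 275)
N(n) = -4 + 2*n² (N(n) = n*n + (n*n - 4) = n² + (n² - 4) = n² + (-4 + n²) = -4 + 2*n²)
-266182 - N(o) = -266182 - (-4 + 2*275²) = -266182 - (-4 + 2*75625) = -266182 - (-4 + 151250) = -266182 - 1*151246 = -266182 - 151246 = -417428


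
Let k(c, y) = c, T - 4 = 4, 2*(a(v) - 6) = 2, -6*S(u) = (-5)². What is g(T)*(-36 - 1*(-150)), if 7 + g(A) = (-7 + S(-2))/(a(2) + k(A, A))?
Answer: -13243/15 ≈ -882.87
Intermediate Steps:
S(u) = -25/6 (S(u) = -⅙*(-5)² = -⅙*25 = -25/6)
a(v) = 7 (a(v) = 6 + (½)*2 = 6 + 1 = 7)
T = 8 (T = 4 + 4 = 8)
g(A) = -7 - 67/(6*(7 + A)) (g(A) = -7 + (-7 - 25/6)/(7 + A) = -7 - 67/(6*(7 + A)))
g(T)*(-36 - 1*(-150)) = ((-361 - 42*8)/(6*(7 + 8)))*(-36 - 1*(-150)) = ((⅙)*(-361 - 336)/15)*(-36 + 150) = ((⅙)*(1/15)*(-697))*114 = -697/90*114 = -13243/15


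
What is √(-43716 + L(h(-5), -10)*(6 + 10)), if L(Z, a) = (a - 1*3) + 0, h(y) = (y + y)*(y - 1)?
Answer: 2*I*√10981 ≈ 209.58*I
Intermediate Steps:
h(y) = 2*y*(-1 + y) (h(y) = (2*y)*(-1 + y) = 2*y*(-1 + y))
L(Z, a) = -3 + a (L(Z, a) = (a - 3) + 0 = (-3 + a) + 0 = -3 + a)
√(-43716 + L(h(-5), -10)*(6 + 10)) = √(-43716 + (-3 - 10)*(6 + 10)) = √(-43716 - 13*16) = √(-43716 - 208) = √(-43924) = 2*I*√10981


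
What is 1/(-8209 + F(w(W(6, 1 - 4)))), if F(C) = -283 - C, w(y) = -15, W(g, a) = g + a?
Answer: -1/8477 ≈ -0.00011797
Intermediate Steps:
W(g, a) = a + g
1/(-8209 + F(w(W(6, 1 - 4)))) = 1/(-8209 + (-283 - 1*(-15))) = 1/(-8209 + (-283 + 15)) = 1/(-8209 - 268) = 1/(-8477) = -1/8477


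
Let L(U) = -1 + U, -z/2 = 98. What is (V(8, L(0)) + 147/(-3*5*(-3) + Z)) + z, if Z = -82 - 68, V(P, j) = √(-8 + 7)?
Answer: -987/5 + I ≈ -197.4 + 1.0*I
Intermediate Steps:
z = -196 (z = -2*98 = -196)
V(P, j) = I (V(P, j) = √(-1) = I)
Z = -150
(V(8, L(0)) + 147/(-3*5*(-3) + Z)) + z = (I + 147/(-3*5*(-3) - 150)) - 196 = (I + 147/(-15*(-3) - 150)) - 196 = (I + 147/(45 - 150)) - 196 = (I + 147/(-105)) - 196 = (I + 147*(-1/105)) - 196 = (I - 7/5) - 196 = (-7/5 + I) - 196 = -987/5 + I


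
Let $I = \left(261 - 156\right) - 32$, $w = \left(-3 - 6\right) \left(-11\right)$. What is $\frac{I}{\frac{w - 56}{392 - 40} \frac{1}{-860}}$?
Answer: $-513920$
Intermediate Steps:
$w = 99$ ($w = \left(-9\right) \left(-11\right) = 99$)
$I = 73$ ($I = 105 - 32 = 73$)
$\frac{I}{\frac{w - 56}{392 - 40} \frac{1}{-860}} = \frac{73}{\frac{99 - 56}{392 - 40} \frac{1}{-860}} = \frac{73}{\frac{43}{352} \left(- \frac{1}{860}\right)} = \frac{73}{- \frac{1}{7040}} = 73 \left(-7040\right) = -513920$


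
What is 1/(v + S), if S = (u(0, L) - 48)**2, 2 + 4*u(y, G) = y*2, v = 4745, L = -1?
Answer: 4/28389 ≈ 0.00014090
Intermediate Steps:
u(y, G) = -1/2 + y/2 (u(y, G) = -1/2 + (y*2)/4 = -1/2 + (2*y)/4 = -1/2 + y/2)
S = 9409/4 (S = ((-1/2 + (1/2)*0) - 48)**2 = ((-1/2 + 0) - 48)**2 = (-1/2 - 48)**2 = (-97/2)**2 = 9409/4 ≈ 2352.3)
1/(v + S) = 1/(4745 + 9409/4) = 1/(28389/4) = 4/28389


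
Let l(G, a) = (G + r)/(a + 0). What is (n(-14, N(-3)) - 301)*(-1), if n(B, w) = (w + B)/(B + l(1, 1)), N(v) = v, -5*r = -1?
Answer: 19179/64 ≈ 299.67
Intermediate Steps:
r = 1/5 (r = -1/5*(-1) = 1/5 ≈ 0.20000)
l(G, a) = (1/5 + G)/a (l(G, a) = (G + 1/5)/(a + 0) = (1/5 + G)/a)
n(B, w) = (B + w)/(6/5 + B) (n(B, w) = (w + B)/(B + (1/5 + 1)/1) = (B + w)/(B + 1*(6/5)) = (B + w)/(B + 6/5) = (B + w)/(6/5 + B))
(n(-14, N(-3)) - 301)*(-1) = (5*(-14 - 3)/(6 + 5*(-14)) - 301)*(-1) = (5*(-17)/(6 - 70) - 301)*(-1) = (5*(-17)/(-64) - 301)*(-1) = (5*(-1/64)*(-17) - 301)*(-1) = (85/64 - 301)*(-1) = -19179/64*(-1) = 19179/64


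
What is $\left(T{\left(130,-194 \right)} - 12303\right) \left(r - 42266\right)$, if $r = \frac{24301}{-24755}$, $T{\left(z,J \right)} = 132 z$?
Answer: $- \frac{5081972019267}{24755} \approx -2.0529 \cdot 10^{8}$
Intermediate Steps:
$r = - \frac{24301}{24755}$ ($r = 24301 \left(- \frac{1}{24755}\right) = - \frac{24301}{24755} \approx -0.98166$)
$\left(T{\left(130,-194 \right)} - 12303\right) \left(r - 42266\right) = \left(132 \cdot 130 - 12303\right) \left(- \frac{24301}{24755} - 42266\right) = \left(17160 - 12303\right) \left(- \frac{1046319131}{24755}\right) = 4857 \left(- \frac{1046319131}{24755}\right) = - \frac{5081972019267}{24755}$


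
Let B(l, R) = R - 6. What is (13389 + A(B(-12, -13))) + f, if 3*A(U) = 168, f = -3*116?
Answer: 13097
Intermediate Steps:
B(l, R) = -6 + R
f = -348
A(U) = 56 (A(U) = (⅓)*168 = 56)
(13389 + A(B(-12, -13))) + f = (13389 + 56) - 348 = 13445 - 348 = 13097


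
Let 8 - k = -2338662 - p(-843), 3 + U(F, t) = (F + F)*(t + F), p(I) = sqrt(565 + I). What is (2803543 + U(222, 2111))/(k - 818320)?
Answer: 2918609813600/1155732061389 - 1919696*I*sqrt(278)/1155732061389 ≈ 2.5253 - 2.7695e-5*I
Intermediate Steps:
U(F, t) = -3 + 2*F*(F + t) (U(F, t) = -3 + (F + F)*(t + F) = -3 + (2*F)*(F + t) = -3 + 2*F*(F + t))
k = 2338670 + I*sqrt(278) (k = 8 - (-2338662 - sqrt(565 - 843)) = 8 - (-2338662 - sqrt(-278)) = 8 - (-2338662 - I*sqrt(278)) = 8 + (2338662 + I*sqrt(278)) = 2338670 + I*sqrt(278) ≈ 2.3387e+6 + 16.673*I)
(2803543 + U(222, 2111))/(k - 818320) = (2803543 + (-3 + 2*222**2 + 2*222*2111))/((2338670 + I*sqrt(278)) - 818320) = (2803543 + (-3 + 2*49284 + 937284))/(1520350 + I*sqrt(278)) = (2803543 + (-3 + 98568 + 937284))/(1520350 + I*sqrt(278)) = (2803543 + 1035849)/(1520350 + I*sqrt(278)) = 3839392/(1520350 + I*sqrt(278))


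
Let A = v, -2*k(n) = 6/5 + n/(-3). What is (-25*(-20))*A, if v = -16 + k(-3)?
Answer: -8550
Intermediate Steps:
k(n) = -3/5 + n/6 (k(n) = -(6/5 + n/(-3))/2 = -(6*(1/5) + n*(-1/3))/2 = -(6/5 - n/3)/2 = -3/5 + n/6)
v = -171/10 (v = -16 + (-3/5 + (1/6)*(-3)) = -16 + (-3/5 - 1/2) = -16 - 11/10 = -171/10 ≈ -17.100)
A = -171/10 ≈ -17.100
(-25*(-20))*A = -25*(-20)*(-171/10) = 500*(-171/10) = -8550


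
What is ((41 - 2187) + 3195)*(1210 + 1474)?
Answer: 2815516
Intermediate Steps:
((41 - 2187) + 3195)*(1210 + 1474) = (-2146 + 3195)*2684 = 1049*2684 = 2815516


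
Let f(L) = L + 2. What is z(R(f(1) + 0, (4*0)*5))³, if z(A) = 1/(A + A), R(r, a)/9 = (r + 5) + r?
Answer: 1/7762392 ≈ 1.2883e-7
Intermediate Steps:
f(L) = 2 + L
R(r, a) = 45 + 18*r (R(r, a) = 9*((r + 5) + r) = 9*((5 + r) + r) = 9*(5 + 2*r) = 45 + 18*r)
z(A) = 1/(2*A)
z(R(f(1) + 0, (4*0)*5))³ = (1/(2*(45 + 18*((2 + 1) + 0))))³ = (1/(2*(45 + 18*(3 + 0))))³ = (1/(2*(45 + 18*3)))³ = (1/(2*(45 + 54)))³ = ((½)/99)³ = ((½)*(1/99))³ = (1/198)³ = 1/7762392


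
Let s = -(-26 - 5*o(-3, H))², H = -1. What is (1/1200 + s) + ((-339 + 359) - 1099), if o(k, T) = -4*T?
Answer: -3833999/1200 ≈ -3195.0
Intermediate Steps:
s = -2116 (s = -(-26 - (-20)*(-1))² = -(-26 - 5*4)² = -(-26 - 20)² = -1*(-46)² = -1*2116 = -2116)
(1/1200 + s) + ((-339 + 359) - 1099) = (1/1200 - 2116) + ((-339 + 359) - 1099) = (1/1200 - 2116) + (20 - 1099) = -2539199/1200 - 1079 = -3833999/1200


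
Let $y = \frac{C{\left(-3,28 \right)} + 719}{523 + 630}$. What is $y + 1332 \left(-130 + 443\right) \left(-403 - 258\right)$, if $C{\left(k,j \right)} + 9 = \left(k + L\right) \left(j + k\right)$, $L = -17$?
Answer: $- \frac{317745441618}{1153} \approx -2.7558 \cdot 10^{8}$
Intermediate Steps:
$C{\left(k,j \right)} = -9 + \left(-17 + k\right) \left(j + k\right)$ ($C{\left(k,j \right)} = -9 + \left(k - 17\right) \left(j + k\right) = -9 + \left(-17 + k\right) \left(j + k\right)$)
$y = \frac{210}{1153}$ ($y = \frac{\left(-9 + \left(-3\right)^{2} - 476 - -51 + 28 \left(-3\right)\right) + 719}{523 + 630} = \frac{\left(-9 + 9 - 476 + 51 - 84\right) + 719}{1153} = \left(-509 + 719\right) \frac{1}{1153} = 210 \cdot \frac{1}{1153} = \frac{210}{1153} \approx 0.18213$)
$y + 1332 \left(-130 + 443\right) \left(-403 - 258\right) = \frac{210}{1153} + 1332 \left(-130 + 443\right) \left(-403 - 258\right) = \frac{210}{1153} + 1332 \cdot 313 \left(-661\right) = \frac{210}{1153} + 1332 \left(-206893\right) = \frac{210}{1153} - 275581476 = - \frac{317745441618}{1153}$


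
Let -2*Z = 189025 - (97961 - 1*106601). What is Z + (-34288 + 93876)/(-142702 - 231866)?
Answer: -4627443931/46821 ≈ -98833.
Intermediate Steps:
Z = -197665/2 (Z = -(189025 - (97961 - 1*106601))/2 = -(189025 - (97961 - 106601))/2 = -(189025 - 1*(-8640))/2 = -(189025 + 8640)/2 = -½*197665 = -197665/2 ≈ -98833.)
Z + (-34288 + 93876)/(-142702 - 231866) = -197665/2 + (-34288 + 93876)/(-142702 - 231866) = -197665/2 + 59588/(-374568) = -197665/2 + 59588*(-1/374568) = -197665/2 - 14897/93642 = -4627443931/46821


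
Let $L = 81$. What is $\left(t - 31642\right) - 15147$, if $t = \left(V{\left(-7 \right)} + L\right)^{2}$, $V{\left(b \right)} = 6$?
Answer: $-39220$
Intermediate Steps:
$t = 7569$ ($t = \left(6 + 81\right)^{2} = 87^{2} = 7569$)
$\left(t - 31642\right) - 15147 = \left(7569 - 31642\right) - 15147 = -24073 - 15147 = -39220$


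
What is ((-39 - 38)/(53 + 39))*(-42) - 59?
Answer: -1097/46 ≈ -23.848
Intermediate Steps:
((-39 - 38)/(53 + 39))*(-42) - 59 = -77/92*(-42) - 59 = 1617/46 - 59 = -1097/46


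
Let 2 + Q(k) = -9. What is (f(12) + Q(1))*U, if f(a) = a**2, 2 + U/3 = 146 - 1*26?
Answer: 47082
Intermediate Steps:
U = 354 (U = -6 + 3*(146 - 1*26) = -6 + 3*(146 - 26) = -6 + 3*120 = -6 + 360 = 354)
Q(k) = -11 (Q(k) = -2 - 9 = -11)
(f(12) + Q(1))*U = (12**2 - 11)*354 = (144 - 11)*354 = 133*354 = 47082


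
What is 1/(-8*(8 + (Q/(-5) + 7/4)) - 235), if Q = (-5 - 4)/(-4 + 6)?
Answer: -5/1601 ≈ -0.0031230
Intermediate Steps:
Q = -9/2 ≈ -4.5000
1/(-8*(8 + (Q/(-5) + 7/4)) - 235) = 1/(-8*(8 + (-9/2/(-5) + 7/4)) - 235) = 1/(-8*(8 + (-9/2*(-1/5) + 7*(1/4))) - 235) = 1/(-8*(8 + (9/10 + 7/4)) - 235) = 1/(-8*(8 + 53/20) - 235) = 1/(-8*213/20 - 235) = 1/(-426/5 - 235) = 1/(-1601/5) = -5/1601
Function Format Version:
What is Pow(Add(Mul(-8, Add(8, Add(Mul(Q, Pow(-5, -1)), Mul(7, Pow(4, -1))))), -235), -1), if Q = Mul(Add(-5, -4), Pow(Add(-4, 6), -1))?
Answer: Rational(-5, 1601) ≈ -0.0031230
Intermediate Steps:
Q = Rational(-9, 2) (Q = Mul(-9, Pow(2, -1)) = Mul(-9, Rational(1, 2)) = Rational(-9, 2) ≈ -4.5000)
Pow(Add(Mul(-8, Add(8, Add(Mul(Q, Pow(-5, -1)), Mul(7, Pow(4, -1))))), -235), -1) = Pow(Add(Mul(-8, Add(8, Add(Mul(Rational(-9, 2), Pow(-5, -1)), Mul(7, Pow(4, -1))))), -235), -1) = Pow(Add(Mul(-8, Add(8, Add(Mul(Rational(-9, 2), Rational(-1, 5)), Mul(7, Rational(1, 4))))), -235), -1) = Pow(Add(Mul(-8, Add(8, Add(Rational(9, 10), Rational(7, 4)))), -235), -1) = Pow(Add(Mul(-8, Add(8, Rational(53, 20))), -235), -1) = Pow(Add(Mul(-8, Rational(213, 20)), -235), -1) = Pow(Add(Rational(-426, 5), -235), -1) = Pow(Rational(-1601, 5), -1) = Rational(-5, 1601)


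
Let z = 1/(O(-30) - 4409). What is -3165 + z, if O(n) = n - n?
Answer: -13954486/4409 ≈ -3165.0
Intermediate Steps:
O(n) = 0
z = -1/4409 (z = 1/(0 - 4409) = 1/(-4409) = -1/4409 ≈ -0.00022681)
-3165 + z = -3165 - 1/4409 = -13954486/4409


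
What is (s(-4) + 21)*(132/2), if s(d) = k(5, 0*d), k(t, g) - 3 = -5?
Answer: 1254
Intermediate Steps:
k(t, g) = -2 (k(t, g) = 3 - 5 = -2)
s(d) = -2
(s(-4) + 21)*(132/2) = (-2 + 21)*(132/2) = 19*(132*(½)) = 19*66 = 1254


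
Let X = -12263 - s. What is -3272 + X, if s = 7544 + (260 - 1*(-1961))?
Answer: -25300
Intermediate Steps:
s = 9765 (s = 7544 + (260 + 1961) = 7544 + 2221 = 9765)
X = -22028 (X = -12263 - 1*9765 = -12263 - 9765 = -22028)
-3272 + X = -3272 - 22028 = -25300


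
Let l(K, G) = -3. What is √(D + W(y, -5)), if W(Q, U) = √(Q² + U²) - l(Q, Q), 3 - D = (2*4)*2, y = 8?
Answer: √(-10 + √89) ≈ 0.75234*I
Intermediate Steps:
D = -13 (D = 3 - 2*4*2 = 3 - 8*2 = 3 - 1*16 = 3 - 16 = -13)
W(Q, U) = 3 + √(Q² + U²) (W(Q, U) = √(Q² + U²) - 1*(-3) = √(Q² + U²) + 3 = 3 + √(Q² + U²))
√(D + W(y, -5)) = √(-13 + (3 + √(8² + (-5)²))) = √(-13 + (3 + √(64 + 25))) = √(-13 + (3 + √89)) = √(-10 + √89)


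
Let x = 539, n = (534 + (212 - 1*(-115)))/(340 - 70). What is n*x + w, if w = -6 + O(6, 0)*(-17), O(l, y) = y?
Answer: 154153/90 ≈ 1712.8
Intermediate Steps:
n = 287/90 (n = (534 + (212 + 115))/270 = (534 + 327)*(1/270) = 861*(1/270) = 287/90 ≈ 3.1889)
w = -6 (w = -6 + 0*(-17) = -6 + 0 = -6)
n*x + w = (287/90)*539 - 6 = 154693/90 - 6 = 154153/90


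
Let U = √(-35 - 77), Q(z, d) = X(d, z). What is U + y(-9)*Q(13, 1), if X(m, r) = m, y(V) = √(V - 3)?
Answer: 2*I*(√3 + 2*√7) ≈ 14.047*I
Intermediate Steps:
y(V) = √(-3 + V)
Q(z, d) = d
U = 4*I*√7 (U = √(-112) = 4*I*√7 ≈ 10.583*I)
U + y(-9)*Q(13, 1) = 4*I*√7 + √(-3 - 9)*1 = 4*I*√7 + √(-12)*1 = 4*I*√7 + (2*I*√3)*1 = 4*I*√7 + 2*I*√3 = 2*I*√3 + 4*I*√7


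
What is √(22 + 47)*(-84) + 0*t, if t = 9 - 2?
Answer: -84*√69 ≈ -697.76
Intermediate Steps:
t = 7
√(22 + 47)*(-84) + 0*t = √(22 + 47)*(-84) + 0*7 = √69*(-84) + 0 = -84*√69 + 0 = -84*√69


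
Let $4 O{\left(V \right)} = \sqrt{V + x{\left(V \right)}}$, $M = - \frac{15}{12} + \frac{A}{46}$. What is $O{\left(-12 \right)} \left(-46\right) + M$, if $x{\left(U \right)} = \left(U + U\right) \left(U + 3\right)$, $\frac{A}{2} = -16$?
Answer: $- \frac{179}{92} - 23 \sqrt{51} \approx -166.2$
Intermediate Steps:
$A = -32$ ($A = 2 \left(-16\right) = -32$)
$M = - \frac{179}{92}$ ($M = - \frac{15}{12} - \frac{32}{46} = \left(-15\right) \frac{1}{12} - \frac{16}{23} = - \frac{5}{4} - \frac{16}{23} = - \frac{179}{92} \approx -1.9457$)
$x{\left(U \right)} = 2 U \left(3 + U\right)$
$O{\left(V \right)} = \frac{\sqrt{V + 2 V \left(3 + V\right)}}{4}$
$O{\left(-12 \right)} \left(-46\right) + M = \frac{\sqrt{- 12 \left(7 + 2 \left(-12\right)\right)}}{4} \left(-46\right) - \frac{179}{92} = \frac{\sqrt{- 12 \left(7 - 24\right)}}{4} \left(-46\right) - \frac{179}{92} = \frac{\sqrt{\left(-12\right) \left(-17\right)}}{4} \left(-46\right) - \frac{179}{92} = \frac{\sqrt{204}}{4} \left(-46\right) - \frac{179}{92} = \frac{2 \sqrt{51}}{4} \left(-46\right) - \frac{179}{92} = \frac{\sqrt{51}}{2} \left(-46\right) - \frac{179}{92} = - 23 \sqrt{51} - \frac{179}{92} = - \frac{179}{92} - 23 \sqrt{51}$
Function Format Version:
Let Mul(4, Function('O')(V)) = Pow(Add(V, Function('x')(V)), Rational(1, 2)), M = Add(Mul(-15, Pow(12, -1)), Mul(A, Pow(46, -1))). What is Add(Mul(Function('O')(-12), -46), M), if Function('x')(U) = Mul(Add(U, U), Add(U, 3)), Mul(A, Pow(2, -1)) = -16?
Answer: Add(Rational(-179, 92), Mul(-23, Pow(51, Rational(1, 2)))) ≈ -166.20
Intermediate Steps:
A = -32 (A = Mul(2, -16) = -32)
M = Rational(-179, 92) (M = Add(Mul(-15, Pow(12, -1)), Mul(-32, Pow(46, -1))) = Add(Mul(-15, Rational(1, 12)), Mul(-32, Rational(1, 46))) = Add(Rational(-5, 4), Rational(-16, 23)) = Rational(-179, 92) ≈ -1.9457)
Function('x')(U) = Mul(2, U, Add(3, U)) (Function('x')(U) = Mul(Mul(2, U), Add(3, U)) = Mul(2, U, Add(3, U)))
Function('O')(V) = Mul(Rational(1, 4), Pow(Add(V, Mul(2, V, Add(3, V))), Rational(1, 2)))
Add(Mul(Function('O')(-12), -46), M) = Add(Mul(Mul(Rational(1, 4), Pow(Mul(-12, Add(7, Mul(2, -12))), Rational(1, 2))), -46), Rational(-179, 92)) = Add(Mul(Mul(Rational(1, 4), Pow(Mul(-12, Add(7, -24)), Rational(1, 2))), -46), Rational(-179, 92)) = Add(Mul(Mul(Rational(1, 4), Pow(Mul(-12, -17), Rational(1, 2))), -46), Rational(-179, 92)) = Add(Mul(Mul(Rational(1, 4), Pow(204, Rational(1, 2))), -46), Rational(-179, 92)) = Add(Mul(Mul(Rational(1, 4), Mul(2, Pow(51, Rational(1, 2)))), -46), Rational(-179, 92)) = Add(Mul(Mul(Rational(1, 2), Pow(51, Rational(1, 2))), -46), Rational(-179, 92)) = Add(Mul(-23, Pow(51, Rational(1, 2))), Rational(-179, 92)) = Add(Rational(-179, 92), Mul(-23, Pow(51, Rational(1, 2))))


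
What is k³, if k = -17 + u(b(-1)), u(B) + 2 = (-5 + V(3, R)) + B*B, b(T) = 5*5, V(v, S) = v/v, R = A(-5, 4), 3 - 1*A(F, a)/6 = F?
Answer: 218167208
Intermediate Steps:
A(F, a) = 18 - 6*F
R = 48 (R = 18 - 6*(-5) = 18 + 30 = 48)
V(v, S) = 1
b(T) = 25
u(B) = -6 + B² (u(B) = -2 + ((-5 + 1) + B*B) = -2 + (-4 + B²) = -6 + B²)
k = 602 (k = -17 + (-6 + 25²) = -17 + (-6 + 625) = -17 + 619 = 602)
k³ = 602³ = 218167208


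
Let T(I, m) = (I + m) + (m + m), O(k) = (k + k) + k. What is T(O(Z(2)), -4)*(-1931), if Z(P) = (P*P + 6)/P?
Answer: -5793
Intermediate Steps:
Z(P) = (6 + P²)/P (Z(P) = (P² + 6)/P = (6 + P²)/P)
O(k) = 3*k (O(k) = 2*k + k = 3*k)
T(I, m) = I + 3*m (T(I, m) = (I + m) + 2*m = I + 3*m)
T(O(Z(2)), -4)*(-1931) = (3*(2 + 6/2) + 3*(-4))*(-1931) = (3*(2 + 6*(½)) - 12)*(-1931) = (3*(2 + 3) - 12)*(-1931) = (3*5 - 12)*(-1931) = (15 - 12)*(-1931) = 3*(-1931) = -5793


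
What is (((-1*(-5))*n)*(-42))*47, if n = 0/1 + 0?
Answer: 0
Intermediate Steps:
n = 0 (n = 0*1 + 0 = 0 + 0 = 0)
(((-1*(-5))*n)*(-42))*47 = ((-1*(-5)*0)*(-42))*47 = ((5*0)*(-42))*47 = (0*(-42))*47 = 0*47 = 0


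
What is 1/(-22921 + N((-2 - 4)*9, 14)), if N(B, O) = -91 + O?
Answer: -1/22998 ≈ -4.3482e-5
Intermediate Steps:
1/(-22921 + N((-2 - 4)*9, 14)) = 1/(-22921 + (-91 + 14)) = 1/(-22921 - 77) = 1/(-22998) = -1/22998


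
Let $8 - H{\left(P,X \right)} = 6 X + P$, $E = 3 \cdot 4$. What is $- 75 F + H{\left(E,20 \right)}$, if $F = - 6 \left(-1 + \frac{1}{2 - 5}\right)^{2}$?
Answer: $676$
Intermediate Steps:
$E = 12$
$H{\left(P,X \right)} = 8 - P - 6 X$ ($H{\left(P,X \right)} = 8 - \left(6 X + P\right) = 8 - \left(P + 6 X\right) = 8 - P - 6 X$)
$F = - \frac{32}{3}$ ($F = - 6 \left(-1 + \frac{1}{-3}\right)^{2} = - 6 \left(-1 - \frac{1}{3}\right)^{2} = - 6 \left(- \frac{4}{3}\right)^{2} = \left(-6\right) \frac{16}{9} = - \frac{32}{3} \approx -10.667$)
$- 75 F + H{\left(E,20 \right)} = \left(-75\right) \left(- \frac{32}{3}\right) - 124 = 800 - 124 = 676$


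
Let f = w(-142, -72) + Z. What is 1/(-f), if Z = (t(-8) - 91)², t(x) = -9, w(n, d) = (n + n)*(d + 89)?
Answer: -1/5172 ≈ -0.00019335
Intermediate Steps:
w(n, d) = 2*n*(89 + d) (w(n, d) = (2*n)*(89 + d) = 2*n*(89 + d))
Z = 10000 (Z = (-9 - 91)² = (-100)² = 10000)
f = 5172 (f = 2*(-142)*(89 - 72) + 10000 = 2*(-142)*17 + 10000 = -4828 + 10000 = 5172)
1/(-f) = 1/(-1*5172) = 1/(-5172) = -1/5172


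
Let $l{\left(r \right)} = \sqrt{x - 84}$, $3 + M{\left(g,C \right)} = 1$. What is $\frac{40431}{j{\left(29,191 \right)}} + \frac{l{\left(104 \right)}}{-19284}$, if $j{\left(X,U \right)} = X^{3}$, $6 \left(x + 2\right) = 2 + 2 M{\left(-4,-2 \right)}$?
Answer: $\frac{40431}{24389} - \frac{i \sqrt{777}}{57852} \approx 1.6578 - 0.00048183 i$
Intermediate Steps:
$M{\left(g,C \right)} = -2$ ($M{\left(g,C \right)} = -3 + 1 = -2$)
$x = - \frac{7}{3}$ ($x = -2 + \frac{2 + 2 \left(-2\right)}{6} = -2 + \frac{2 - 4}{6} = -2 + \frac{1}{6} \left(-2\right) = -2 - \frac{1}{3} = - \frac{7}{3} \approx -2.3333$)
$l{\left(r \right)} = \frac{i \sqrt{777}}{3}$ ($l{\left(r \right)} = \sqrt{- \frac{7}{3} - 84} = \sqrt{- \frac{259}{3}} = \frac{i \sqrt{777}}{3}$)
$\frac{40431}{j{\left(29,191 \right)}} + \frac{l{\left(104 \right)}}{-19284} = \frac{40431}{29^{3}} + \frac{\frac{1}{3} i \sqrt{777}}{-19284} = \frac{40431}{24389} + \frac{i \sqrt{777}}{3} \left(- \frac{1}{19284}\right) = 40431 \cdot \frac{1}{24389} - \frac{i \sqrt{777}}{57852} = \frac{40431}{24389} - \frac{i \sqrt{777}}{57852}$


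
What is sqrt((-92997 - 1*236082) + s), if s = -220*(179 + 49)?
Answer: I*sqrt(379239) ≈ 615.82*I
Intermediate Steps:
s = -50160 (s = -220*228 = -50160)
sqrt((-92997 - 1*236082) + s) = sqrt((-92997 - 1*236082) - 50160) = sqrt((-92997 - 236082) - 50160) = sqrt(-329079 - 50160) = sqrt(-379239) = I*sqrt(379239)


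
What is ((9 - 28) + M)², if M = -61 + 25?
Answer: 3025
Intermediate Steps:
M = -36
((9 - 28) + M)² = ((9 - 28) - 36)² = (-19 - 36)² = (-55)² = 3025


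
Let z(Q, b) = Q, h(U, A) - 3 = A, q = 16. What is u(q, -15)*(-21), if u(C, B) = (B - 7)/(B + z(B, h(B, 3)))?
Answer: -77/5 ≈ -15.400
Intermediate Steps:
h(U, A) = 3 + A
u(C, B) = (-7 + B)/(2*B) (u(C, B) = (B - 7)/(B + B) = (-7 + B)/((2*B)) = (-7 + B)*(1/(2*B)) = (-7 + B)/(2*B))
u(q, -15)*(-21) = ((½)*(-7 - 15)/(-15))*(-21) = ((½)*(-1/15)*(-22))*(-21) = (11/15)*(-21) = -77/5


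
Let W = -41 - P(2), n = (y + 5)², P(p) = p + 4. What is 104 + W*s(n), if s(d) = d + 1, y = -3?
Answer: -131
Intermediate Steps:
P(p) = 4 + p
n = 4 (n = (-3 + 5)² = 2² = 4)
s(d) = 1 + d
W = -47 (W = -41 - (4 + 2) = -41 - 1*6 = -41 - 6 = -47)
104 + W*s(n) = 104 - 47*(1 + 4) = 104 - 47*5 = 104 - 235 = -131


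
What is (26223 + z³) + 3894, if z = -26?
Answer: 12541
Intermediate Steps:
(26223 + z³) + 3894 = (26223 + (-26)³) + 3894 = (26223 - 17576) + 3894 = 8647 + 3894 = 12541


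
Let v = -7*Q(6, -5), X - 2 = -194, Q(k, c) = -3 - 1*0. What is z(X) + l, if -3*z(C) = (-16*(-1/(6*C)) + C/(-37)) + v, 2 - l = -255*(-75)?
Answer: -152900747/7992 ≈ -19132.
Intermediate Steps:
Q(k, c) = -3 (Q(k, c) = -3 + 0 = -3)
X = -192 (X = 2 - 194 = -192)
l = -19123 (l = 2 - (-255)*(-75) = 2 - 1*19125 = 2 - 19125 = -19123)
v = 21 (v = -7*(-3) = 21)
z(C) = -7 - 8/(9*C) + C/111 (z(C) = -((-16*(-1/(6*C)) + C/(-37)) + 21)/3 = -((-16*(-1/(6*C)) + C*(-1/37)) + 21)/3 = -((-(-8)/(3*C) - C/37) + 21)/3 = -((8/(3*C) - C/37) + 21)/3 = -((-C/37 + 8/(3*C)) + 21)/3 = -(21 - C/37 + 8/(3*C))/3 = -7 - 8/(9*C) + C/111)
z(X) + l = (-7 - 8/9/(-192) + (1/111)*(-192)) - 19123 = (-7 - 8/9*(-1/192) - 64/37) - 19123 = (-7 + 1/216 - 64/37) - 19123 = -69731/7992 - 19123 = -152900747/7992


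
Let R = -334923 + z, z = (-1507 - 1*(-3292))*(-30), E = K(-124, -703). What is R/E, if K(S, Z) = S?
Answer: 388473/124 ≈ 3132.8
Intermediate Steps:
E = -124
z = -53550 (z = (-1507 + 3292)*(-30) = 1785*(-30) = -53550)
R = -388473 (R = -334923 - 53550 = -388473)
R/E = -388473/(-124) = -388473*(-1/124) = 388473/124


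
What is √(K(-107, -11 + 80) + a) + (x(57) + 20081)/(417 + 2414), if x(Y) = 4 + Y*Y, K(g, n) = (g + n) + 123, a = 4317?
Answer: 23334/2831 + √4402 ≈ 74.590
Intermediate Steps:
K(g, n) = 123 + g + n
x(Y) = 4 + Y²
√(K(-107, -11 + 80) + a) + (x(57) + 20081)/(417 + 2414) = √((123 - 107 + (-11 + 80)) + 4317) + ((4 + 57²) + 20081)/(417 + 2414) = √((123 - 107 + 69) + 4317) + ((4 + 3249) + 20081)/2831 = √(85 + 4317) + (3253 + 20081)*(1/2831) = √4402 + 23334*(1/2831) = √4402 + 23334/2831 = 23334/2831 + √4402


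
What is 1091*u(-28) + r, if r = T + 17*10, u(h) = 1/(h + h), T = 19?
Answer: 9493/56 ≈ 169.52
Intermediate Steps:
u(h) = 1/(2*h)
r = 189 (r = 19 + 17*10 = 19 + 170 = 189)
1091*u(-28) + r = 1091*((½)/(-28)) + 189 = 1091*((½)*(-1/28)) + 189 = 1091*(-1/56) + 189 = -1091/56 + 189 = 9493/56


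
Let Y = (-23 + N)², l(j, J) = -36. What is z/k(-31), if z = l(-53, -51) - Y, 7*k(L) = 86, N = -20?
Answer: -13195/86 ≈ -153.43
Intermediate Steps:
Y = 1849 (Y = (-23 - 20)² = (-43)² = 1849)
k(L) = 86/7 (k(L) = (⅐)*86 = 86/7)
z = -1885 (z = -36 - 1*1849 = -36 - 1849 = -1885)
z/k(-31) = -1885/86/7 = -1885*7/86 = -13195/86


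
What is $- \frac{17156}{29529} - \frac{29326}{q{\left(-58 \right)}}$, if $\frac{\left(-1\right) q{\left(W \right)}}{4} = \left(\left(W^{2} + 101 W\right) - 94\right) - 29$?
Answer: $- \frac{522778231}{154554786} \approx -3.3825$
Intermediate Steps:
$q{\left(W \right)} = 492 - 404 W - 4 W^{2}$ ($q{\left(W \right)} = - 4 \left(\left(\left(W^{2} + 101 W\right) - 94\right) - 29\right) = - 4 \left(\left(-94 + W^{2} + 101 W\right) - 29\right) = - 4 \left(-123 + W^{2} + 101 W\right) = 492 - 404 W - 4 W^{2}$)
$- \frac{17156}{29529} - \frac{29326}{q{\left(-58 \right)}} = - \frac{17156}{29529} - \frac{29326}{492 - -23432 - 4 \left(-58\right)^{2}} = \left(-17156\right) \frac{1}{29529} - \frac{29326}{492 + 23432 - 13456} = - \frac{17156}{29529} - \frac{29326}{492 + 23432 - 13456} = - \frac{17156}{29529} - \frac{29326}{10468} = - \frac{17156}{29529} - \frac{14663}{5234} = - \frac{522778231}{154554786}$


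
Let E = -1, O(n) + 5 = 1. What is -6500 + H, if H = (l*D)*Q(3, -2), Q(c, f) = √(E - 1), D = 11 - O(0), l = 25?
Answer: -6500 + 375*I*√2 ≈ -6500.0 + 530.33*I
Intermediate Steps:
O(n) = -4 (O(n) = -5 + 1 = -4)
D = 15 (D = 11 - 1*(-4) = 11 + 4 = 15)
Q(c, f) = I*√2 (Q(c, f) = √(-1 - 1) = √(-2) = I*√2)
H = 375*I*√2 (H = (25*15)*(I*√2) = 375*(I*√2) = 375*I*√2 ≈ 530.33*I)
-6500 + H = -6500 + 375*I*√2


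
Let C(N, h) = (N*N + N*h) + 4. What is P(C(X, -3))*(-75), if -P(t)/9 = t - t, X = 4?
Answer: 0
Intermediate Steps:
C(N, h) = 4 + N**2 + N*h (C(N, h) = (N**2 + N*h) + 4 = 4 + N**2 + N*h)
P(t) = 0 (P(t) = -9*(t - t) = -9*0 = 0)
P(C(X, -3))*(-75) = 0*(-75) = 0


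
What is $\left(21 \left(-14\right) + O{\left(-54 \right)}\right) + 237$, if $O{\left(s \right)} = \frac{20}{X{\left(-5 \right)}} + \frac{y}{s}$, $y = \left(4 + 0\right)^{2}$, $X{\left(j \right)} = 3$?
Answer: $- \frac{1367}{27} \approx -50.63$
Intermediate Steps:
$y = 16$ ($y = 4^{2} = 16$)
$O{\left(s \right)} = \frac{20}{3} + \frac{16}{s}$
$\left(21 \left(-14\right) + O{\left(-54 \right)}\right) + 237 = \left(21 \left(-14\right) + \left(\frac{20}{3} + \frac{16}{-54}\right)\right) + 237 = \left(-294 + \left(\frac{20}{3} + 16 \left(- \frac{1}{54}\right)\right)\right) + 237 = \left(-294 + \left(\frac{20}{3} - \frac{8}{27}\right)\right) + 237 = \left(-294 + \frac{172}{27}\right) + 237 = - \frac{7766}{27} + 237 = - \frac{1367}{27}$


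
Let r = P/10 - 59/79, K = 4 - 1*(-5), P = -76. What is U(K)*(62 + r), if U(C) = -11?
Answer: -233123/395 ≈ -590.18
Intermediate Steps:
K = 9 (K = 4 + 5 = 9)
r = -3297/395 (r = -76/10 - 59/79 = -76*1/10 - 59*1/79 = -38/5 - 59/79 = -3297/395 ≈ -8.3468)
U(K)*(62 + r) = -11*(62 - 3297/395) = -11*21193/395 = -233123/395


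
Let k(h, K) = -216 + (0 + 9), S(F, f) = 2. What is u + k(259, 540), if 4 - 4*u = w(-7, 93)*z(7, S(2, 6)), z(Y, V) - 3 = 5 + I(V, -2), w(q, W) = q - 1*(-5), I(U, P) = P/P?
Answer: -403/2 ≈ -201.50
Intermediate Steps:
I(U, P) = 1
w(q, W) = 5 + q (w(q, W) = q + 5 = 5 + q)
z(Y, V) = 9 (z(Y, V) = 3 + (5 + 1) = 3 + 6 = 9)
u = 11/2 (u = 1 - (5 - 7)*9/4 = 1 - (-1)*9/2 = 1 - ¼*(-18) = 1 + 9/2 = 11/2 ≈ 5.5000)
k(h, K) = -207 (k(h, K) = -216 + 9 = -207)
u + k(259, 540) = 11/2 - 207 = -403/2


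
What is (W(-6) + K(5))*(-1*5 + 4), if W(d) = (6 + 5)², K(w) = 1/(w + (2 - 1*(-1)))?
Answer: -969/8 ≈ -121.13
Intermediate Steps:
K(w) = 1/(3 + w) (K(w) = 1/(w + (2 + 1)) = 1/(w + 3) = 1/(3 + w))
W(d) = 121 (W(d) = 11² = 121)
(W(-6) + K(5))*(-1*5 + 4) = (121 + 1/(3 + 5))*(-1*5 + 4) = (121 + 1/8)*(-5 + 4) = (121 + ⅛)*(-1) = (969/8)*(-1) = -969/8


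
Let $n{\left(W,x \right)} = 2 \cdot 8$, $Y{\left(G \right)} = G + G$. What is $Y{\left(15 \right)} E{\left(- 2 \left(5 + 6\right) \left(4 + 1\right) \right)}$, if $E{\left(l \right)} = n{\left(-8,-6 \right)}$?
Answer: $480$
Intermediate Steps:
$Y{\left(G \right)} = 2 G$
$n{\left(W,x \right)} = 16$
$E{\left(l \right)} = 16$
$Y{\left(15 \right)} E{\left(- 2 \left(5 + 6\right) \left(4 + 1\right) \right)} = 2 \cdot 15 \cdot 16 = 30 \cdot 16 = 480$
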